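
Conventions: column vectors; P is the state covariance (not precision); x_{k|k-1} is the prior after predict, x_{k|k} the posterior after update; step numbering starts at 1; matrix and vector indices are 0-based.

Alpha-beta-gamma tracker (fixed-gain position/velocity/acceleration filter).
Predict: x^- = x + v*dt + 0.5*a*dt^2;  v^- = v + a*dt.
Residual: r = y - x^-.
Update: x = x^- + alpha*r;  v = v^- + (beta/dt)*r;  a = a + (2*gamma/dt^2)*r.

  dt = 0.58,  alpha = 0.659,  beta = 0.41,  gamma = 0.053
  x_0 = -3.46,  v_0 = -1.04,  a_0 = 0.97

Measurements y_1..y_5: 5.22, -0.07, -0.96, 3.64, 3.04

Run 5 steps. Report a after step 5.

a_post = 0.3402

step 1: x_pred=-3.9000  r=9.1200  x^+=2.1101  v^+=5.9695  a^+=3.8437
step 2: x_pred=6.2189  r=-6.2889  x^+=2.0745  v^+=3.7533  a^+=1.8621
step 3: x_pred=4.5646  r=-5.5246  x^+=0.9239  v^+=0.9280  a^+=0.1213
step 4: x_pred=1.4825  r=2.1575  x^+=2.9043  v^+=2.5234  a^+=0.8011
step 5: x_pred=4.5026  r=-1.4626  x^+=3.5388  v^+=1.9541  a^+=0.3402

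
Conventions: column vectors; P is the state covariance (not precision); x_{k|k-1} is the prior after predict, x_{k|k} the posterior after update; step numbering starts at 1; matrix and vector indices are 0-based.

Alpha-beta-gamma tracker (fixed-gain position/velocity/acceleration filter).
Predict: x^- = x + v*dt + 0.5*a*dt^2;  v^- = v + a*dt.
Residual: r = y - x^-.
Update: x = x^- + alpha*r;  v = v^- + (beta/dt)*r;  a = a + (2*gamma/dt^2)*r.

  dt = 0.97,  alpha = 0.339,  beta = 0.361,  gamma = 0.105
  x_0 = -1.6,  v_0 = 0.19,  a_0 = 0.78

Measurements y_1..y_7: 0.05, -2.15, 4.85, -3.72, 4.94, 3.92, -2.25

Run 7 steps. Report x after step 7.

step 1: x_pred=-1.0487  r=1.0987  x^+=-0.6763  v^+=1.3555  a^+=1.0252
step 2: x_pred=1.1209  r=-3.2709  x^+=0.0121  v^+=1.1327  a^+=0.2952
step 3: x_pred=1.2496  r=3.6004  x^+=2.4702  v^+=2.7589  a^+=1.0988
step 4: x_pred=5.6633  r=-9.3833  x^+=2.4823  v^+=0.3326  a^+=-0.9955
step 5: x_pred=2.3367  r=2.6033  x^+=3.2192  v^+=0.3359  a^+=-0.4144
step 6: x_pred=3.3500  r=0.5700  x^+=3.5432  v^+=0.1460  a^+=-0.2872
step 7: x_pred=3.5497  r=-5.7997  x^+=1.5836  v^+=-2.2911  a^+=-1.5817

x_post = 1.5836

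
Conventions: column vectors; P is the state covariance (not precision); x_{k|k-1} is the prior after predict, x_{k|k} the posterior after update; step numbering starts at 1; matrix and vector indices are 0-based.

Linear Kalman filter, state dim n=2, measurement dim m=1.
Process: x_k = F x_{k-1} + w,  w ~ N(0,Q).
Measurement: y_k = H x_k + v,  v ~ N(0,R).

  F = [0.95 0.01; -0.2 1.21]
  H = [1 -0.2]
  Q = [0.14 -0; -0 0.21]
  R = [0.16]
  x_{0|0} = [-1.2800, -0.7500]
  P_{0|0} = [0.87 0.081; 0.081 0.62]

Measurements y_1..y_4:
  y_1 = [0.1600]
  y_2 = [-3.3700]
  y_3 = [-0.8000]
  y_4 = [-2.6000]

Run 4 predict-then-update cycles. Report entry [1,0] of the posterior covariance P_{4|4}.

step 1: x^-=[-1.2235, -0.6515]  P^-=[0.9268 -0.0649; -0.0649 1.1133]  S=[1.1572]  K=[0.8121; -0.2484]  nu=[1.2532]  x^+=[-0.2058, -0.9629]  P^+=[0.1637 0.1686; 0.1686 1.0419]
step 2: x^-=[-0.2052, -1.1239]  P^-=[0.2910 0.1750; 0.1750 1.6604]  S=[0.4474]  K=[0.5722; -0.3510]  nu=[-3.3896]  x^+=[-2.1446, 0.0660]  P^+=[0.1445 0.2649; 0.2649 1.6052]
step 3: x^-=[-2.0368, 0.5088]  P^-=[0.2756 0.2959; 0.2959 2.4378]  S=[0.4148]  K=[0.5218; -0.4621]  nu=[1.3385]  x^+=[-1.3383, -0.1097]  P^+=[0.1627 0.3959; 0.3959 2.3493]
step 4: x^-=[-1.2725, 0.1350]  P^-=[0.2946 0.4518; 0.4518 3.4644]  S=[0.4124]  K=[0.4951; -0.5845]  nu=[-1.3006]  x^+=[-1.9164, 0.8951]  P^+=[0.1935 0.5712; 0.5712 3.3236]

P_post[1,0] = 0.5712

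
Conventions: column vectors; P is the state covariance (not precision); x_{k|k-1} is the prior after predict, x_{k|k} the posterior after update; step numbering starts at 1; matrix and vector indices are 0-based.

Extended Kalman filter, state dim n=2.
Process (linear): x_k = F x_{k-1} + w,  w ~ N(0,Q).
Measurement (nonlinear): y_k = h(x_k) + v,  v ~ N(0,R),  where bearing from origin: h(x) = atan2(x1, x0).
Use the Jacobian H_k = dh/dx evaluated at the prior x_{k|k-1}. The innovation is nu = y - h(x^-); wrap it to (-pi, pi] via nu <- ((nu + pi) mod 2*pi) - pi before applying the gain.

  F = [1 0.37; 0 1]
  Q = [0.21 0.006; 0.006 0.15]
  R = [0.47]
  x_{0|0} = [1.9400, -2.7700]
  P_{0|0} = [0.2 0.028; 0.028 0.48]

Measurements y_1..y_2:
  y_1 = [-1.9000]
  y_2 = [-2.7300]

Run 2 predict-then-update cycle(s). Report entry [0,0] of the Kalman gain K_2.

K[0,0] = 0.4806

step 1: x^-=[0.9151, -2.7700]  P^-=[0.4964 0.2116; 0.2116 0.6300]  H_jac=[0.3255 0.1075]  S=[0.5447]  K=[0.3384; 0.2508]  nu=[-0.6483]  x^+=[0.6957, -2.9326]  P^+=[0.4340 0.1654; 0.1654 0.5957]
step 2: x^-=[-0.3894, -2.9326]  P^-=[0.8480 0.3918; 0.3918 0.7457]  H_jac=[0.3351 -0.0445]  S=[0.5550]  K=[0.4806; 0.1768]  nu=[-1.0272]  x^+=[-0.8830, -3.1142]  P^+=[0.7198 0.3446; 0.3446 0.7284]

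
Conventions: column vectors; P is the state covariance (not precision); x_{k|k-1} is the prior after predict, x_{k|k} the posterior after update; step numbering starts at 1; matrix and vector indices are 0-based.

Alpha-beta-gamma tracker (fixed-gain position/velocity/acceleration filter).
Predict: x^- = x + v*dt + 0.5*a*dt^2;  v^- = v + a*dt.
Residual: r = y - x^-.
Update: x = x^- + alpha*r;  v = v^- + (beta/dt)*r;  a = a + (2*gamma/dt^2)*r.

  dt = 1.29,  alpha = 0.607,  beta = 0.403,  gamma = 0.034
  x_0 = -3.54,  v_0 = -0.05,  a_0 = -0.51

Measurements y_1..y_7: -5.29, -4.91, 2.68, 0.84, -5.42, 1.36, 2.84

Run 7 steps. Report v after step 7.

v_post = 1.0597

step 1: x_pred=-4.0288  r=-1.2612  x^+=-4.7944  v^+=-1.1019  a^+=-0.5615
step 2: x_pred=-6.6830  r=1.7730  x^+=-5.6068  v^+=-1.2724  a^+=-0.4891
step 3: x_pred=-7.6551  r=10.3351  x^+=-1.3817  v^+=1.3254  a^+=-0.0668
step 4: x_pred=0.2726  r=0.5674  x^+=0.6170  v^+=1.4166  a^+=-0.0436
step 5: x_pred=2.4081  r=-7.8281  x^+=-2.3435  v^+=-1.0852  a^+=-0.3635
step 6: x_pred=-4.0458  r=5.4058  x^+=-0.7645  v^+=0.1348  a^+=-0.1426
step 7: x_pred=-0.7092  r=3.5492  x^+=1.4451  v^+=1.0597  a^+=0.0025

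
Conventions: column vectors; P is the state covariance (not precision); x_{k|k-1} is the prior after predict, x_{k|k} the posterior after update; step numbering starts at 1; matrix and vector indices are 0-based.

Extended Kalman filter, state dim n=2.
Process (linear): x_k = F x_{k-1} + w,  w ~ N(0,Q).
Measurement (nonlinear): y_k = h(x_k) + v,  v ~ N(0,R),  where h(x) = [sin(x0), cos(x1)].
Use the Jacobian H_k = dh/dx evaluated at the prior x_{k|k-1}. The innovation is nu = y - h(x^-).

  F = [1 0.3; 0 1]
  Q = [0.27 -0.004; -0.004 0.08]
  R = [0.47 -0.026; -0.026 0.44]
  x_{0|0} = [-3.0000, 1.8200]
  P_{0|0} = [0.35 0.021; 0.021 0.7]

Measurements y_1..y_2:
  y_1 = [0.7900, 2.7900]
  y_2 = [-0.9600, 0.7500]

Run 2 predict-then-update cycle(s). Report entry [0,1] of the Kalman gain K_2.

K[0,1] = -0.0037

step 1: x^-=[-2.4540, 1.8200]  P^-=[0.6956 0.2270; 0.2270 0.7800]  H_jac=[-0.7728 0.0000; 0.0000 -0.9691]  S=[0.8854 0.1440; 0.1440 1.1726]  K=[-0.5884 -0.1154; -0.0952 -0.6330]  nu=[1.4247, 3.0366]  x^+=[-3.6425, -0.2377]  P^+=[0.3540 0.0366; 0.0366 0.2848]
step 2: x^-=[-3.7138, -0.2377]  P^-=[0.6715 0.1180; 0.1180 0.3648]  H_jac=[-0.8407 0.0000; 0.0000 0.2355]  S=[0.9446 -0.0494; -0.0494 0.4602]  K=[-0.5979 -0.0037; -0.0958 0.1764]  nu=[-1.5015, -0.2219]  x^+=[-2.8153, -0.1330]  P^+=[0.3341 0.0590; 0.0590 0.3402]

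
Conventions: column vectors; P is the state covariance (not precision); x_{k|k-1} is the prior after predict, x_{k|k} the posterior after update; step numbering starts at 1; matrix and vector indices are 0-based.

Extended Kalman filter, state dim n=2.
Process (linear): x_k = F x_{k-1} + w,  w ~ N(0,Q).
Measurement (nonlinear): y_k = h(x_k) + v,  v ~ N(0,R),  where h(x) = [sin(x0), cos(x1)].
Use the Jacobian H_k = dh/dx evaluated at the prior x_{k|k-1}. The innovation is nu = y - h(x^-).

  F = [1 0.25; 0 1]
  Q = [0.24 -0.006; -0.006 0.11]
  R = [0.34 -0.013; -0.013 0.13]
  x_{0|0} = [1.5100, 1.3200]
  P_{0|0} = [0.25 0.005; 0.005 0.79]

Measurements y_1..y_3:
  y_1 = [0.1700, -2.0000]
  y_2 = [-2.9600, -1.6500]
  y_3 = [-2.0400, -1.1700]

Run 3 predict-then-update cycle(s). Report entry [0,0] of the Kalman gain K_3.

K[0,0] = 0.5984

step 1: x^-=[1.8400, 1.3200]  P^-=[0.5419 0.1965; 0.1965 0.9000]  H_jac=[-0.2660 0.0000; 0.0000 -0.9687]  S=[0.3783 0.0376; 0.0376 0.9746]  K=[-0.3629 -0.1813; -0.0494 -0.8927]  nu=[-0.7940, -2.2482]  x^+=[2.5358, 3.3661]  P^+=[0.4551 0.0195; 0.0195 0.1191]
step 2: x^-=[3.3773, 3.3661]  P^-=[0.7122 0.0432; 0.0432 0.2291]  H_jac=[-0.9724 0.0000; 0.0000 0.2226]  S=[1.0134 -0.0224; -0.0224 0.1414]  K=[-0.6843 -0.0401; -0.0336 0.3556]  nu=[-2.7265, -0.6751]  x^+=[5.2700, 3.2178]  P^+=[0.2387 0.0165; 0.0165 0.2096]
step 3: x^-=[6.0745, 3.2178]  P^-=[0.5001 0.0629; 0.0629 0.3196]  H_jac=[0.9783 0.0000; 0.0000 0.0761]  S=[0.8186 -0.0083; -0.0083 0.1319]  K=[0.5984 0.0741; 0.0771 0.1894]  nu=[-1.8328, -0.1729]  x^+=[4.9650, 3.0437]  P^+=[0.2070 0.0243; 0.0243 0.3102]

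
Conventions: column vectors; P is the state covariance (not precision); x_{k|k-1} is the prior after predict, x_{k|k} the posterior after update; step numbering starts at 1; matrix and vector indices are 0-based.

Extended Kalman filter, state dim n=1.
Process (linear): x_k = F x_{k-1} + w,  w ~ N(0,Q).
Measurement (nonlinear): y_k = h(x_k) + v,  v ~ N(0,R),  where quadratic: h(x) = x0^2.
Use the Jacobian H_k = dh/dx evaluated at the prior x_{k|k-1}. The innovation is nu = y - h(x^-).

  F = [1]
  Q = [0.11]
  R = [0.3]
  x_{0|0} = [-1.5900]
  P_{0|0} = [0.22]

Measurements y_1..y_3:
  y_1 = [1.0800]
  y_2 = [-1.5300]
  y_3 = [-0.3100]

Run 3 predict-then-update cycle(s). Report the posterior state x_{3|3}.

step 1: x^-=[-1.5900]  P^-=[0.3300]  H_jac=[-3.1800]  S=[3.6371]  K=[-0.2885]  nu=[-1.4481]  x^+=[-1.1722]  P^+=[0.0272]
step 2: x^-=[-1.1722]  P^-=[0.1372]  H_jac=[-2.3444]  S=[1.0542]  K=[-0.3052]  nu=[-2.9040]  x^+=[-0.2860]  P^+=[0.0391]
step 3: x^-=[-0.2860]  P^-=[0.1491]  H_jac=[-0.5720]  S=[0.3488]  K=[-0.2444]  nu=[-0.3918]  x^+=[-0.1902]  P^+=[0.1282]

x_post = [-0.1902]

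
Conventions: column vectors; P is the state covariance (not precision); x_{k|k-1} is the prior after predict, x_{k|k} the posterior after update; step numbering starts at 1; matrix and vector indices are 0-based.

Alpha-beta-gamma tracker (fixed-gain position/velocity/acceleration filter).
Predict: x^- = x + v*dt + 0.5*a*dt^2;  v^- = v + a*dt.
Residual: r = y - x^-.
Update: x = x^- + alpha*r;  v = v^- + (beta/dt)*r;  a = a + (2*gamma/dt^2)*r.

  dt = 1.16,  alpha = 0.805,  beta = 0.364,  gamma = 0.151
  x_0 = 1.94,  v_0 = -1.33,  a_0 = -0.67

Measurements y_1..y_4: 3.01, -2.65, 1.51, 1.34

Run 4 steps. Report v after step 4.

step 1: x_pred=-0.0536  r=3.0636  x^+=2.4126  v^+=-1.1459  a^+=0.0176
step 2: x_pred=1.0952  r=-3.7452  x^+=-1.9197  v^+=-2.3007  a^+=-0.8230
step 3: x_pred=-5.1422  r=6.6522  x^+=0.2128  v^+=-1.1680  a^+=0.6700
step 4: x_pred=-0.6912  r=2.0312  x^+=0.9439  v^+=0.2466  a^+=1.1259

v_post = 0.2466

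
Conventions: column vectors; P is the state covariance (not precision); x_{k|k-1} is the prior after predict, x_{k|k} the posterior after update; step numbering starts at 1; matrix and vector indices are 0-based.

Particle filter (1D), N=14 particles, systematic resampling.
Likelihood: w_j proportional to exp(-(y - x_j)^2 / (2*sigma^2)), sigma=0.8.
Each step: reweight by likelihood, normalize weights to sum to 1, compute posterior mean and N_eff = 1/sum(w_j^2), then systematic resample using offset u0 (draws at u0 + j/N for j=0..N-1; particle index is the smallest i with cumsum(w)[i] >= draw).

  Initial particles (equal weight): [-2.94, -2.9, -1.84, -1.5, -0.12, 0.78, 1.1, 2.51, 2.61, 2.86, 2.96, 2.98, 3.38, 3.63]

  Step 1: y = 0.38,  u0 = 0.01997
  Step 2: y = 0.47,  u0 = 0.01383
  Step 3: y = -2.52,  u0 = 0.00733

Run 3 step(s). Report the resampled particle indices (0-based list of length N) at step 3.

resampled_idx = [0, 0, 0, 0, 1, 1, 1, 2, 2, 2, 2, 3, 3, 3]

step 1: w=[0.0001, 0.0001, 0.0084, 0.0250, 0.3256, 0.3493, 0.2640, 0.0114, 0.0081, 0.0032, 0.0022, 0.0020, 0.0003, 0.0001]  mean=0.5435  Neff=3.3483  idx=[3, 4, 4, 4, 4, 5, 5, 5, 5, 5, 6, 6, 6, 6]
step 2: w=[0.0045, 0.0714, 0.0714, 0.0714, 0.0714, 0.0870, 0.0870, 0.0870, 0.0870, 0.0870, 0.0687, 0.0687, 0.0687, 0.0687]  mean=0.6006  Neff=12.9634  idx=[1, 2, 3, 4, 5, 5, 6, 7, 8, 9, 10, 11, 12, 13]
step 3: w=[0.2426, 0.2426, 0.2426, 0.2426, 0.0044, 0.0044, 0.0044, 0.0044, 0.0044, 0.0044, 0.0008, 0.0008, 0.0008, 0.0008]  mean=-0.0924  Neff=4.2454  idx=[0, 0, 0, 0, 1, 1, 1, 2, 2, 2, 2, 3, 3, 3]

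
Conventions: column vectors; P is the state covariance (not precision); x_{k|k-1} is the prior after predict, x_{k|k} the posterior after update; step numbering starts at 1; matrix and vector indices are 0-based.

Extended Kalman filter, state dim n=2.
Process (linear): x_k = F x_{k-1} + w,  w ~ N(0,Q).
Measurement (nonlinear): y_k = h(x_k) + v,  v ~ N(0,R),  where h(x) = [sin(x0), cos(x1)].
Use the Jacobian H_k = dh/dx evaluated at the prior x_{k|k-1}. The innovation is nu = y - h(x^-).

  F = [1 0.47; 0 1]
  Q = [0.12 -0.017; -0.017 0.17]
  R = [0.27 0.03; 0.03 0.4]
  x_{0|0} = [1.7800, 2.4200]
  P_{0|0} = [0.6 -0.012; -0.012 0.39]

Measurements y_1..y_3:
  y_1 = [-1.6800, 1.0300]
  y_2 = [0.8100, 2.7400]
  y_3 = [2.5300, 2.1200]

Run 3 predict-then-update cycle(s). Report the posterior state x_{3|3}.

x_post = [7.7251, 0.5883]

step 1: x^-=[2.9174, 2.4200]  P^-=[0.7949 0.1543; 0.1543 0.5600]  H_jac=[-0.9750 0.0000; 0.0000 -0.6606]  S=[1.0256 0.1294; 0.1294 0.6444]  K=[-0.7548 -0.0066; -0.0762 -0.5588]  nu=[-1.9023, 1.7808]  x^+=[4.3415, 1.5699]  P^+=[0.2092 0.0383; 0.0383 0.3418]
step 2: x^-=[5.0793, 1.5699]  P^-=[0.4407 0.1820; 0.1820 0.5118]  H_jac=[0.3588 0.0000; 0.0000 -1.0000]  S=[0.3267 -0.0353; -0.0353 0.9118]  K=[0.4643 -0.1816; 0.1398 -0.5559]  nu=[1.7434, 2.7391]  x^+=[5.3915, 0.2909]  P^+=[0.3343 0.0587; 0.0587 0.2182]
step 3: x^-=[5.5282, 0.2909]  P^-=[0.5577 0.1442; 0.1442 0.3882]  H_jac=[0.7283 0.0000; 0.0000 -0.2868]  S=[0.5658 -0.0001; -0.0001 0.4319]  K=[0.7178 -0.0956; 0.1856 -0.2577]  nu=[3.2153, 1.1620]  x^+=[7.7251, 0.5883]  P^+=[0.2622 0.0582; 0.0582 0.3400]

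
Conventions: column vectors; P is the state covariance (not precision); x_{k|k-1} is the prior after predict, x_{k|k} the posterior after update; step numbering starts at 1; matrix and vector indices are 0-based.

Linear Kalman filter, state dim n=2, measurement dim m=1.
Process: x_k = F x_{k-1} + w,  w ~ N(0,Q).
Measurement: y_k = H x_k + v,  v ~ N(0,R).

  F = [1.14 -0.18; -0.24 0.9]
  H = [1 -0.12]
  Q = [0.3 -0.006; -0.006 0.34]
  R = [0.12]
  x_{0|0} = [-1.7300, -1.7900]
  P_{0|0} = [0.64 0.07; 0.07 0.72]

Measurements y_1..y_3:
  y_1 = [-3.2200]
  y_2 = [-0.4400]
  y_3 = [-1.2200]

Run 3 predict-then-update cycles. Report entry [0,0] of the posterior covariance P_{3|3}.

P_post[0,0] = 0.0981

step 1: x^-=[-1.6500, -1.1958]  P^-=[1.1263 -0.2229; -0.2229 0.9298]  S=[1.3132]  K=[0.8781; -0.2547]  nu=[-1.7135]  x^+=[-3.1545, -0.7594]  P^+=[0.1139 0.0708; 0.0708 0.8446]
step 2: x^-=[-3.4595, 0.0737]  P^-=[0.4463 -0.0983; -0.0983 1.0001]  S=[0.6043]  K=[0.7581; -0.3613]  nu=[3.0283]  x^+=[-1.1638, -1.0204]  P^+=[0.0990 0.0672; 0.0672 0.9213]
step 3: x^-=[-1.1431, -0.6390]  P^-=[0.4310 -0.1105; -0.1105 1.0629]  S=[0.5928]  K=[0.7494; -0.4016]  nu=[-0.1536]  x^+=[-1.2582, -0.5774]  P^+=[0.0981 0.0679; 0.0679 0.9673]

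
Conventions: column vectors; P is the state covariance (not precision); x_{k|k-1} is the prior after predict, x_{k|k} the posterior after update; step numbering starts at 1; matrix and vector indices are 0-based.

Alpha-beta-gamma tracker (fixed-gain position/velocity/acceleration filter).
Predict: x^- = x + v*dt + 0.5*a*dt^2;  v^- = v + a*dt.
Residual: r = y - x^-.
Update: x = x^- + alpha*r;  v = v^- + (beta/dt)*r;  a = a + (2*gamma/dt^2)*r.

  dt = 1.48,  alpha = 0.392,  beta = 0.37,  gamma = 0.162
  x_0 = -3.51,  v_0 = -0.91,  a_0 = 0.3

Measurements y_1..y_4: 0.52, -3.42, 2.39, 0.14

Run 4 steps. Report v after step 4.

step 1: x_pred=-4.5282  r=5.0482  x^+=-2.5493  v^+=0.7961  a^+=1.0467
step 2: x_pred=-0.2248  r=-3.1952  x^+=-1.4773  v^+=1.5464  a^+=0.5741
step 3: x_pred=1.4401  r=0.9499  x^+=1.8125  v^+=2.6335  a^+=0.7146
step 4: x_pred=6.4928  r=-6.3528  x^+=4.0025  v^+=2.1030  a^+=-0.2251

v_post = 2.1030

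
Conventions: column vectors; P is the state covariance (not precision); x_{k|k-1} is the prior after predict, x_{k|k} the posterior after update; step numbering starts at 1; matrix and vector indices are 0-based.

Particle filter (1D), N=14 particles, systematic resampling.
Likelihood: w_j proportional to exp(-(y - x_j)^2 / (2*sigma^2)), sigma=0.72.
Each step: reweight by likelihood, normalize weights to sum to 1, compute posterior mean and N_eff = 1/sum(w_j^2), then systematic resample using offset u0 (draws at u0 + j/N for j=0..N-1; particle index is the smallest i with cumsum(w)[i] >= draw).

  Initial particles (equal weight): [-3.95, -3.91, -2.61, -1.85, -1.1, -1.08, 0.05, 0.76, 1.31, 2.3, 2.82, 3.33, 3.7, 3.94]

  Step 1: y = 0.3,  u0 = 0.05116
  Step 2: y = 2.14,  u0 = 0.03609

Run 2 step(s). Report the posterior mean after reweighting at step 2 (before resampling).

step 1: w=[0.0000, 0.0000, 0.0001, 0.0047, 0.0610, 0.0643, 0.3802, 0.3293, 0.1510, 0.0085, 0.0009, 0.0001, 0.0000, 0.0000]  mean=0.3438  Neff=3.5248  idx=[4, 5, 6, 6, 6, 6, 6, 7, 7, 7, 7, 7, 8, 8]
step 2: w=[0.0000, 0.0000, 0.0078, 0.0078, 0.0078, 0.0078, 0.0078, 0.0839, 0.0839, 0.0839, 0.0839, 0.0839, 0.2708, 0.2708]  mean=1.0302  Neff=5.4891  idx=[6, 7, 8, 9, 10, 11, 12, 12, 12, 12, 13, 13, 13, 13]

post_mean = 1.0302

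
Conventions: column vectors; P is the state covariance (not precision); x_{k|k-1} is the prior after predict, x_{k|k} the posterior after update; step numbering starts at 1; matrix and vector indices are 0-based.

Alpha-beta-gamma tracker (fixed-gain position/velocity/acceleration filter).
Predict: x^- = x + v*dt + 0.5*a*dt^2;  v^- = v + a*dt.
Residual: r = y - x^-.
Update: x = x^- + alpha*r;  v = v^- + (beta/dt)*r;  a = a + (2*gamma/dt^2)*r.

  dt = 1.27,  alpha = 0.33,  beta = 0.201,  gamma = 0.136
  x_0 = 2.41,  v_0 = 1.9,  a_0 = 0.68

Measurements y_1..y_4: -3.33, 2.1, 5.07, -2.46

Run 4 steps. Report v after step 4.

v_post = -2.2215

step 1: x_pred=5.3714  r=-8.7014  x^+=2.4999  v^+=1.3865  a^+=-0.7874
step 2: x_pred=3.6257  r=-1.5257  x^+=3.1222  v^+=0.1450  a^+=-1.0447
step 3: x_pred=2.4639  r=2.6061  x^+=3.3239  v^+=-0.7693  a^+=-0.6052
step 4: x_pred=1.8588  r=-4.3188  x^+=0.4336  v^+=-2.2215  a^+=-1.3335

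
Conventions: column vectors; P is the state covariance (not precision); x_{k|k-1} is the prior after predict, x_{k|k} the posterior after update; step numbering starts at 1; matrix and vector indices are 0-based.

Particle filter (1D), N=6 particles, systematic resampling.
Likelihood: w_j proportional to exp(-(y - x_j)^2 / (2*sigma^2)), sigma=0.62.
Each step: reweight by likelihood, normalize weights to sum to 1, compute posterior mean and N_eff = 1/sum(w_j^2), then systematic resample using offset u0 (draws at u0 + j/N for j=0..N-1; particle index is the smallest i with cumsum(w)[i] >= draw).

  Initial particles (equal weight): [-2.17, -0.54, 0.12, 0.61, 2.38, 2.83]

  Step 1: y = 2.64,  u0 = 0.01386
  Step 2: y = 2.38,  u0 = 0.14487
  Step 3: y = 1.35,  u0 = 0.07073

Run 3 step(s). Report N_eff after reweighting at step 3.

N_eff = 4.3113

step 1: w=[0.0000, 0.0000, 0.0001, 0.0025, 0.4885, 0.5089]  mean=2.6042  Neff=2.0098  idx=[4, 4, 4, 5, 5, 5]
step 2: w=[0.1885, 0.1885, 0.1885, 0.1448, 0.1448, 0.1448]  mean=2.5755  Neff=5.8989  idx=[0, 1, 2, 3, 4, 5]
step 3: w=[0.2710, 0.2710, 0.2710, 0.0624, 0.0624, 0.0624]  mean=2.4642  Neff=4.3113  idx=[0, 0, 1, 2, 2, 4]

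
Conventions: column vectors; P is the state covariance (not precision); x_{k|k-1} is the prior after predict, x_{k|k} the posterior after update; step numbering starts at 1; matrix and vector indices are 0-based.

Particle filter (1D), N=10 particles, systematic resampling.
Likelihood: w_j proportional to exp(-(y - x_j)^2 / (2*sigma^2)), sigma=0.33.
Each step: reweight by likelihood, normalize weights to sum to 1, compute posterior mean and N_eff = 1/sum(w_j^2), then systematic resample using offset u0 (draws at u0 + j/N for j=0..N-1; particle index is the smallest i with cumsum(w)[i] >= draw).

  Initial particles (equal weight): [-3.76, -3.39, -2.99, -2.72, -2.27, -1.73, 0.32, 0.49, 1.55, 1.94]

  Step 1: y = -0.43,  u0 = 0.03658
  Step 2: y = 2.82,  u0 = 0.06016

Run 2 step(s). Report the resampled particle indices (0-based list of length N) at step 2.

step 1: w=[0.0000, 0.0000, 0.0000, 0.0000, 0.0000, 0.0044, 0.7829, 0.2126, 0.0000, 0.0000]  mean=0.3471  Neff=1.5192  idx=[6, 6, 6, 6, 6, 6, 6, 6, 7, 7]
step 2: w=[0.0106, 0.0106, 0.0106, 0.0106, 0.0106, 0.0106, 0.0106, 0.0106, 0.4578, 0.4578]  mean=0.4756  Neff=2.3808  idx=[5, 8, 8, 8, 8, 9, 9, 9, 9, 9]

resampled_idx = [5, 8, 8, 8, 8, 9, 9, 9, 9, 9]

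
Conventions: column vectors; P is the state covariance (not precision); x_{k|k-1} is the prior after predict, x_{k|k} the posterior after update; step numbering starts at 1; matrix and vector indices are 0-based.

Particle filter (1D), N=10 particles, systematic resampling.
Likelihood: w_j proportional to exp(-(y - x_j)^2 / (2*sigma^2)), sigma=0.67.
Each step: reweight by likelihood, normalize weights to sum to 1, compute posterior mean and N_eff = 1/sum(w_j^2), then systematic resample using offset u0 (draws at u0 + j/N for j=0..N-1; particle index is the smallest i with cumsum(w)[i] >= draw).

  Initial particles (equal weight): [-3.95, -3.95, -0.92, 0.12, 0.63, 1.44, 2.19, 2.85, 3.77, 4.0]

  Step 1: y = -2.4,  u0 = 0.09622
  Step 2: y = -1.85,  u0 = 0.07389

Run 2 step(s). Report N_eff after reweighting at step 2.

N_eff = 3.3046

step 1: w=[0.3049, 0.3049, 0.3862, 0.0038, 0.0002, 0.0000, 0.0000, 0.0000, 0.0000, 0.0000]  mean=-2.7638  Neff=2.9838  idx=[0, 0, 0, 1, 1, 1, 2, 2, 2, 3]
step 2: w=[0.0061, 0.0061, 0.0061, 0.0061, 0.0061, 0.0061, 0.3174, 0.3174, 0.3174, 0.0110]  mean=-1.0198  Neff=3.3046  idx=[6, 6, 6, 7, 7, 7, 8, 8, 8, 8]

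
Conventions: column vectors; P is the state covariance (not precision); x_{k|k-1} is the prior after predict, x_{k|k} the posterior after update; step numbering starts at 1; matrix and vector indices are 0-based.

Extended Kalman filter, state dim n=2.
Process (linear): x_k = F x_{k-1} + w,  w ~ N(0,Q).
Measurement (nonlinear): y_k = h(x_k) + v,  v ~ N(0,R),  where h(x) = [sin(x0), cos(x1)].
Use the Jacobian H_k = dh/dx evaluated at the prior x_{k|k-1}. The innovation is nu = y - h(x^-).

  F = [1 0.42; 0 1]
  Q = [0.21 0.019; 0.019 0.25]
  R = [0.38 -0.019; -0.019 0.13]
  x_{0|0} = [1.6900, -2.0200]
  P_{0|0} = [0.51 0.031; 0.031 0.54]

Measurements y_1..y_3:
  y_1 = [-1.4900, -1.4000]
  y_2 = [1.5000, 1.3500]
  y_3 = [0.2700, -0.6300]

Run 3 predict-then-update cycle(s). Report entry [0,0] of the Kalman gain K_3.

step 1: x^-=[0.8416, -2.0200]  P^-=[0.8413 0.2768; 0.2768 0.7900]  H_jac=[0.6663 0.0000; 0.0000 0.9008]  S=[0.7535 0.1471; 0.1471 0.7710]  K=[0.7071 0.1884; 0.0670 0.9102]  nu=[-2.2357, -0.9658]  x^+=[-0.9214, -3.0489]  P^+=[0.3979 0.0123; 0.0123 0.1299]
step 2: x^-=[-2.2019, -3.0489]  P^-=[0.6412 0.0859; 0.0859 0.3799]  H_jac=[-0.5900 0.0000; 0.0000 0.0926]  S=[0.6032 -0.0237; -0.0237 0.1333]  K=[-0.6292 -0.0522; -0.0741 0.2508]  nu=[2.3074, 2.3457]  x^+=[-3.7762, -2.6316]  P^+=[0.4036 0.0558; 0.0558 0.3674]
step 3: x^-=[-4.8815, -2.6316]  P^-=[0.7252 0.2291; 0.2291 0.6174]  H_jac=[0.1683 0.0000; 0.0000 0.4881]  S=[0.4005 -0.0002; -0.0002 0.2771]  K=[0.3049 0.4038; 0.0967 1.0876]  nu=[-0.7157, 0.2428]  x^+=[-5.0016, -2.4369]  P^+=[0.6429 0.0957; 0.0957 0.2859]

K[0,0] = 0.3049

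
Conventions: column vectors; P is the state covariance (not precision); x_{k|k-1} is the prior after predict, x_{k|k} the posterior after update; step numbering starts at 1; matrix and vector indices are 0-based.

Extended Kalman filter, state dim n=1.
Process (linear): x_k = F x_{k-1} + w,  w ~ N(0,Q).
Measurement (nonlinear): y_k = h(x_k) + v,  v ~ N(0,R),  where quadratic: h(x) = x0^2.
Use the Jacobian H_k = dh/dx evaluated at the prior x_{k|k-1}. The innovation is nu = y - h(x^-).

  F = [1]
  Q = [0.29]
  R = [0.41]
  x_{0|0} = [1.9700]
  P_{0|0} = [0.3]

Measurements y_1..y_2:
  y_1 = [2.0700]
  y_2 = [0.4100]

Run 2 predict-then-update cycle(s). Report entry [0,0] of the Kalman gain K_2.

K[0,0] = 0.2869

step 1: x^-=[1.9700]  P^-=[0.5900]  H_jac=[3.9400]  S=[9.5689]  K=[0.2429]  nu=[-1.8109]  x^+=[1.5301]  P^+=[0.0253]
step 2: x^-=[1.5301]  P^-=[0.3153]  H_jac=[3.0601]  S=[3.3624]  K=[0.2869]  nu=[-1.9311]  x^+=[0.9760]  P^+=[0.0384]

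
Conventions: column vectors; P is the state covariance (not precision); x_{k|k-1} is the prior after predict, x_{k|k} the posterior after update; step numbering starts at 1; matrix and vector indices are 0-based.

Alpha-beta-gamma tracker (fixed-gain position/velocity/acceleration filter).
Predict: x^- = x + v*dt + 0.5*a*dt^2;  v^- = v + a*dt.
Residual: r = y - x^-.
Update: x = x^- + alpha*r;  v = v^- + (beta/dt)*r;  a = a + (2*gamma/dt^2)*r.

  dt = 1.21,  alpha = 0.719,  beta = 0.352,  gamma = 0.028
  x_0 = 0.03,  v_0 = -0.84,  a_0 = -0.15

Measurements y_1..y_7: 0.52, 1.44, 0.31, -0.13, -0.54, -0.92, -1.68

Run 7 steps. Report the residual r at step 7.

step 1: x_pred=-1.0962  r=1.6162  x^+=0.0658  v^+=-0.5513  a^+=-0.0882
step 2: x_pred=-0.6658  r=2.1058  x^+=0.8483  v^+=-0.0454  a^+=-0.0076
step 3: x_pred=0.7877  r=-0.4777  x^+=0.4442  v^+=-0.1936  a^+=-0.0259
step 4: x_pred=0.1910  r=-0.3210  x^+=-0.0398  v^+=-0.3184  a^+=-0.0382
step 5: x_pred=-0.4530  r=-0.0870  x^+=-0.5155  v^+=-0.3899  a^+=-0.0415
step 6: x_pred=-1.0177  r=0.0977  x^+=-0.9475  v^+=-0.4117  a^+=-0.0378
step 7: x_pred=-1.4733  r=-0.2067  x^+=-1.6219  v^+=-0.5175  a^+=-0.0457

resid = -0.2067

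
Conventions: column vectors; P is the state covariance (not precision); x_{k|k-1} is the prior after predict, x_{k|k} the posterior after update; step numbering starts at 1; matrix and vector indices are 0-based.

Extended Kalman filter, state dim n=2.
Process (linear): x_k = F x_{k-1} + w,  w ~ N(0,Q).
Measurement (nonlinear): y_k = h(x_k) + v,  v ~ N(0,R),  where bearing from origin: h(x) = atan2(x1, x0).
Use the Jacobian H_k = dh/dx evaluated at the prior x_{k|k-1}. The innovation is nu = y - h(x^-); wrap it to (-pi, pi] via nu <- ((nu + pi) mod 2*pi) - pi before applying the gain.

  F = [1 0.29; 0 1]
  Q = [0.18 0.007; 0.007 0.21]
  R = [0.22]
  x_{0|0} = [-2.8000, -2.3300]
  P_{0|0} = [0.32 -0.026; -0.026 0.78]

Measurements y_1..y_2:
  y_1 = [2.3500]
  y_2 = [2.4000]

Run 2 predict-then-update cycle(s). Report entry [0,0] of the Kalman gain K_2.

K[0,0] = -0.1368

step 1: x^-=[-3.4757, -2.3300]  P^-=[0.5505 0.2072; 0.2072 0.9900]  H_jac=[0.1331 -0.1985]  S=[0.2578]  K=[0.1246; -0.6553]  nu=[-1.3822]  x^+=[-3.6479, -1.4243]  P^+=[0.5465 0.2283; 0.2283 0.8793]
step 2: x^-=[-4.0610, -1.4243]  P^-=[0.9328 0.4902; 0.4902 1.0893]  H_jac=[0.0769 -0.2193]  S=[0.2614]  K=[-0.1368; -0.7696]  nu=[-1.0789]  x^+=[-3.9134, -0.5939]  P^+=[0.9280 0.4627; 0.4627 0.9345]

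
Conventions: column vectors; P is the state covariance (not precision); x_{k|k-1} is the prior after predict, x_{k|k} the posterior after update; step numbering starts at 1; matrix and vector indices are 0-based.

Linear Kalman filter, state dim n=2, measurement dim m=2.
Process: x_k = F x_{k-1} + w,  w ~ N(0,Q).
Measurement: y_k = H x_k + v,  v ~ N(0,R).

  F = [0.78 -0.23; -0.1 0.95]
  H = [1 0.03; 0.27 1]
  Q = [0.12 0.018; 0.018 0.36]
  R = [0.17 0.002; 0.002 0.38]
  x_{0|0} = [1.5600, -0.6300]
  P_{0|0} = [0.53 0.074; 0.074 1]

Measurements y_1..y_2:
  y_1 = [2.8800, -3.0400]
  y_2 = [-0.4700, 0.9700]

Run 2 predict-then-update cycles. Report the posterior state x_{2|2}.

x_post = [0.8629, -0.5444]

step 1: x^-=[1.3617, -0.7545]  P^-=[0.4688 -0.1853; -0.1853 1.2537]  S=[0.6288 -0.0206; -0.0206 1.5679]  K=[0.7358 -0.0278; -0.2098 0.7650]  nu=[1.5409, -2.6532]  x^+=[2.5692, -3.1074]  P^+=[0.1263 -0.0432; -0.0432 0.3019]
step 2: x^-=[2.7187, -3.2090]  P^-=[0.2283 -0.0908; -0.0908 0.6420]  S=[0.3935 -0.0087; -0.0087 0.9896]  K=[0.5728 -0.0245; -0.1682 0.6225]  nu=[-3.0924, 3.4449]  x^+=[0.8629, -0.5444]  P^+=[0.0984 -0.0347; -0.0347 0.2456]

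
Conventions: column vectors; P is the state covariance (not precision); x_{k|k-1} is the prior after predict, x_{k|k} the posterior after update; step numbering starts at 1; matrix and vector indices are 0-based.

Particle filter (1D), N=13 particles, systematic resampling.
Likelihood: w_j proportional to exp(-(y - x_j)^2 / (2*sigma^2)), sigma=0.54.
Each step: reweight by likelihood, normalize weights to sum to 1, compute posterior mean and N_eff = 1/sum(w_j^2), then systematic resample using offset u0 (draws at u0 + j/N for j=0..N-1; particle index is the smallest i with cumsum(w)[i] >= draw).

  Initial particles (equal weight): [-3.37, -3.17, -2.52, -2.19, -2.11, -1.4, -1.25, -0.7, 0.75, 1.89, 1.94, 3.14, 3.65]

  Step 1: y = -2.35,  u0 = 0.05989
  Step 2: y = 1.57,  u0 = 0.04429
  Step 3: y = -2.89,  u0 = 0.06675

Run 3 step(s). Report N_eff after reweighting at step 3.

step 1: w=[0.0461, 0.0866, 0.2610, 0.2625, 0.2485, 0.0584, 0.0344, 0.0026, 0.0000, 0.0000, 0.0000, 0.0000, 0.0000]  mean=-2.3132  Neff=4.6953  idx=[1, 2, 2, 2, 2, 3, 3, 3, 4, 4, 4, 5, 6]
step 2: w=[0.0000, 0.0000, 0.0000, 0.0000, 0.0000, 0.0000, 0.0000, 0.0000, 0.0001, 0.0001, 0.0001, 0.1840, 0.8158]  mean=-1.2778  Neff=1.4299  idx=[11, 11, 12, 12, 12, 12, 12, 12, 12, 12, 12, 12, 12]
step 3: w=[0.1446, 0.1446, 0.0646, 0.0646, 0.0646, 0.0646, 0.0646, 0.0646, 0.0646, 0.0646, 0.0646, 0.0646, 0.0646]  mean=-1.2934  Neff=11.3980  idx=[0, 0, 1, 2, 3, 4, 5, 6, 8, 9, 10, 11, 12]

N_eff = 11.3980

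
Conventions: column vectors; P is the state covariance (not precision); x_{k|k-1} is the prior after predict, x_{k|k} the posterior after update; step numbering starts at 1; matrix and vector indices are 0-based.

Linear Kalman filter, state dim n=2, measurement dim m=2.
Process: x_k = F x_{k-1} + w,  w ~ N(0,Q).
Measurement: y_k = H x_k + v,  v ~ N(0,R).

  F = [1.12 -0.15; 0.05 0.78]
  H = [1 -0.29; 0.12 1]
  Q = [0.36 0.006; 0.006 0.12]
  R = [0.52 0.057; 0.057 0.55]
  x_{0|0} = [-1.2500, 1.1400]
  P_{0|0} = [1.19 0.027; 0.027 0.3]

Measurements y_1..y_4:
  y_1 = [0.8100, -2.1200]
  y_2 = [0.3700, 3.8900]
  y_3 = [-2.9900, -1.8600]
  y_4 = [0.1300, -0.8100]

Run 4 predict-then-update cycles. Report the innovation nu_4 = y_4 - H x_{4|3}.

step 1: x^-=[-1.5710, 0.8267]  P^-=[1.8504 0.0609; 0.0609 0.3076]  S=[2.3609 0.2486; 0.2486 0.8989]  K=[0.7654 0.1031; -0.0503 0.3643]  nu=[2.6207, -2.7582]  x^+=[0.1507, -0.3100]  P^+=[0.4184 0.0501; 0.0501 0.1915]
step 2: x^-=[0.2152, -0.2342]  P^-=[0.8723 0.0504; 0.0504 0.2414]  S=[1.3834 0.1403; 0.1403 0.8161]  K=[0.6114 0.0849; -0.0457 0.3111]  nu=[0.0868, 4.0984]  x^+=[0.6164, 1.0369]  P^+=[0.3348 0.0414; 0.0414 0.1635]
step 3: x^-=[0.5348, 0.8396]  P^-=[0.7697 0.0415; 0.0415 0.2236]  S=[1.2845 0.1245; 0.1245 0.7946]  K=[0.5824 0.0771; -0.0468 0.2950]  nu=[-3.2813, -2.7638]  x^+=[-1.5894, 0.1780]  P^+=[0.3181 0.0374; 0.0374 0.1551]
step 4: x^-=[-1.8068, 0.0594]  P^-=[0.7499 0.0381; 0.0381 0.2181]  S=[1.2662 0.1205; 0.1205 0.7880]  K=[0.5765 0.0744; -0.0474 0.2898]  nu=[1.9541, -0.6525]  x^+=[-0.7289, -0.2224]  P^+=[0.3145 0.0360; 0.0360 0.1524]

innov = [1.9541, -0.6525]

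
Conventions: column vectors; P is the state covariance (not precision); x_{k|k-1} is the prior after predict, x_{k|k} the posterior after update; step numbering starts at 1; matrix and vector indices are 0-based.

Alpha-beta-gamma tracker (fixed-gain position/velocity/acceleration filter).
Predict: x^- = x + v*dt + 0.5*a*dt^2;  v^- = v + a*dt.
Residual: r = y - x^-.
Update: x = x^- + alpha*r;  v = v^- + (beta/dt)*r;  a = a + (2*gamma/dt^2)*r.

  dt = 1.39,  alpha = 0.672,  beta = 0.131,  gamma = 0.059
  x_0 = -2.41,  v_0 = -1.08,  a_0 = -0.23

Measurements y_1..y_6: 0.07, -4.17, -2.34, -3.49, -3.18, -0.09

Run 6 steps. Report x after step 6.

x_post = -1.3038

step 1: x_pred=-4.1334  r=4.2034  x^+=-1.3087  v^+=-1.0036  a^+=0.0267
step 2: x_pred=-2.6778  r=-1.4922  x^+=-3.6806  v^+=-1.1070  a^+=-0.0644
step 3: x_pred=-5.2816  r=2.9416  x^+=-3.3048  v^+=-0.9194  a^+=0.1152
step 4: x_pred=-4.4714  r=0.9814  x^+=-3.8119  v^+=-0.6667  a^+=0.1752
step 5: x_pred=-4.5694  r=1.3894  x^+=-3.6357  v^+=-0.2922  a^+=0.2600
step 6: x_pred=-3.7907  r=3.7007  x^+=-1.3038  v^+=0.4180  a^+=0.4860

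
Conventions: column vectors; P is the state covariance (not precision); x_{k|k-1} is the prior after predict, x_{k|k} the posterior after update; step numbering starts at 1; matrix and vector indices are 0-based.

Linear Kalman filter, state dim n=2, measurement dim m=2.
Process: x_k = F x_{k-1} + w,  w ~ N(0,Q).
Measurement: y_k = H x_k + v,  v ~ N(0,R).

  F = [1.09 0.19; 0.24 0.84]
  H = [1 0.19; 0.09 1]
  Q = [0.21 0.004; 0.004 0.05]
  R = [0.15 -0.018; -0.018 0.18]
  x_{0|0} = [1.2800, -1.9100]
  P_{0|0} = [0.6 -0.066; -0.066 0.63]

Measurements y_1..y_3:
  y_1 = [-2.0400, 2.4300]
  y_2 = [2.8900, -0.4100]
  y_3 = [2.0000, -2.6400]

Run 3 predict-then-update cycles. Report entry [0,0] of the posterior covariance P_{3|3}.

step 1: x^-=[1.0323, -1.2972]  P^-=[0.9183 0.1981; 0.1981 0.5025]  S=[1.1617 0.3616; 0.3616 0.7256]  K=[0.8314 -0.0274; 0.0349 0.6997]  nu=[-2.8258, 3.6343]  x^+=[-1.4168, 1.1471]  P^+=[0.1312 -0.0317; -0.0317 0.1282]
step 2: x^-=[-1.3263, 0.6235]  P^-=[0.3574 0.0283; 0.0283 0.1352]  S=[0.5230 0.0686; 0.0686 0.3232]  K=[0.6882 0.0409; 0.0486 0.4159]  nu=[4.0978, -0.9142]  x^+=[1.4565, 0.4427]  P^+=[0.1053 -0.0145; -0.0145 0.0753]
step 3: x^-=[1.6717, 0.7214]  P^-=[0.3318 0.0296; 0.0296 0.1033]  S=[0.4967 0.0616; 0.0616 0.2914]  K=[0.6715 0.0621; 0.0555 0.3521]  nu=[0.1912, -3.5119]  x^+=[1.5819, -0.5045]  P^+=[0.1015 -0.0100; -0.0100 0.0633]

P_post[0,0] = 0.1015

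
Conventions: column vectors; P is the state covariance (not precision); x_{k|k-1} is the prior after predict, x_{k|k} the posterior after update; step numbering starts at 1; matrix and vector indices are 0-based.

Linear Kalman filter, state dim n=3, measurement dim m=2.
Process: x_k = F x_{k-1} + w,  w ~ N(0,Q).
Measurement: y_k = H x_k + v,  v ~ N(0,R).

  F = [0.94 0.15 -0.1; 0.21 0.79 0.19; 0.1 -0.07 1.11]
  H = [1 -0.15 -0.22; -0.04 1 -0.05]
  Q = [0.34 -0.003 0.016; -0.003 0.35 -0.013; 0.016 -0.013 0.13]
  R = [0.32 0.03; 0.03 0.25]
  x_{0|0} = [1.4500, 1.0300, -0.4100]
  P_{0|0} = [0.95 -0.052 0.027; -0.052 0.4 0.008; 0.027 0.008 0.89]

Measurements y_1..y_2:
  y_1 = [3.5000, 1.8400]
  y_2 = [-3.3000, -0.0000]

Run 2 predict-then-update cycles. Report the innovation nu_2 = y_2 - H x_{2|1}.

step 1: x^-=[1.5585, 1.0403, -0.3822]  P^-=[1.1773 0.1786 0.0342; 0.1786 0.6610 0.1829; 0.0342 0.1829 1.2435]  S=[1.5158 0.0369; 0.0369 0.8835]  K=[0.7512 0.1156; 0.0082 0.7293; -0.1795 0.1426]  nu=[2.0135, 0.8429]  x^+=[3.1685, 1.6715, -0.6233]  P^+=[0.3036 0.0746 0.2209; 0.0746 0.1905 0.0980; 0.2209 0.0980 1.1786]
step 2: x^-=[3.2915, 1.8674, -0.4921]  P^-=[0.6010 0.1447 0.1532; 0.1447 0.5966 0.3765; 0.1532 0.3765 1.6189]  S=[0.9268 -0.0064; -0.0064 0.8030]  K=[0.5897 0.1455; -0.0248 0.7121; -0.2775 0.3583]  nu=[-6.4196, -1.7604]  x^+=[-0.7501, 0.7732, 0.6586]  P^+=[0.2628 0.0778 0.2640; 0.0778 0.1886 0.1640; 0.2640 0.1640 1.4432]

innov = [-6.4196, -1.7604]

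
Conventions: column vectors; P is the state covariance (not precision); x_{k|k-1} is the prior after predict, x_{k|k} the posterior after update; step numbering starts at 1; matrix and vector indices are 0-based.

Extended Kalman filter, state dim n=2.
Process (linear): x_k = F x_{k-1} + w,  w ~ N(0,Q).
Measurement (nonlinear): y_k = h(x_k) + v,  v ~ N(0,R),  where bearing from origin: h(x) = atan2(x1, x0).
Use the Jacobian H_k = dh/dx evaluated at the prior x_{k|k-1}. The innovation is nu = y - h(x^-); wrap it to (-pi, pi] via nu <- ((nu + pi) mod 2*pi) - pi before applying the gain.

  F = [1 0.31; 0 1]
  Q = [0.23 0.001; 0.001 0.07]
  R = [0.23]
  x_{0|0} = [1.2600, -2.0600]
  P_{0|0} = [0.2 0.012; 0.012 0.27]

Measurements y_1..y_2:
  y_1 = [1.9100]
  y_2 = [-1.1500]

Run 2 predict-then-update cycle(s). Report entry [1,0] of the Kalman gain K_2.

K[1,0] = -0.1384

step 1: x^-=[0.6214, -2.0600]  P^-=[0.4634 0.0967; 0.0967 0.3400]  H_jac=[0.4449 0.1342]  S=[0.3394]  K=[0.6457; 0.2612]  nu=[-3.0954]  x^+=[-1.3773, -2.8686]  P^+=[0.3219 0.0395; 0.0395 0.3168]
step 2: x^-=[-2.2665, -2.8686]  P^-=[0.6068 0.1387; 0.1387 0.3868]  H_jac=[0.2146 -0.1696]  S=[0.2590]  K=[0.4120; -0.1384]  nu=[1.0895]  x^+=[-1.8176, -3.0193]  P^+=[0.5628 0.1534; 0.1534 0.3819]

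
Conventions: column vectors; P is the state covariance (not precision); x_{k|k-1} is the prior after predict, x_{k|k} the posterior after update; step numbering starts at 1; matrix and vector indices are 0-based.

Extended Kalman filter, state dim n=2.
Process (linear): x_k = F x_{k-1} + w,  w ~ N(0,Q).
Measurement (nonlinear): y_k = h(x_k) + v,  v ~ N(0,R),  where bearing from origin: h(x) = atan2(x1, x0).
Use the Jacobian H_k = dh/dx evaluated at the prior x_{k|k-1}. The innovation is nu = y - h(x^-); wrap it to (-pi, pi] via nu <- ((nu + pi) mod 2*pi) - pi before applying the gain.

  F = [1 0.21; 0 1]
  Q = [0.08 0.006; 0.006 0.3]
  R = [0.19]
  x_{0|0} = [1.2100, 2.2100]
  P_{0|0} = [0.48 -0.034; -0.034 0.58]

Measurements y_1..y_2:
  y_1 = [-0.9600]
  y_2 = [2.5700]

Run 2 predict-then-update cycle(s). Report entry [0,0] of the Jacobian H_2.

step 1: x^-=[1.6741, 2.2100]  P^-=[0.5713 0.0938; 0.0938 0.8800]  H_jac=[-0.2875 0.2178]  S=[0.2672]  K=[-0.5382; 0.6163]  nu=[-1.8825]  x^+=[2.6873, 1.0498]  P^+=[0.4939 0.1824; 0.1824 0.7785]
step 2: x^-=[2.9078, 1.0498]  P^-=[0.6848 0.3519; 0.3519 1.0785]  H_jac=[-0.1098 0.3042]  S=[0.2746]  K=[0.1160; 1.0543]  nu=[2.2235]  x^+=[3.1657, 3.3940]  P^+=[0.6812 0.3183; 0.3183 0.7733]

H_jac[0,0] = -0.1098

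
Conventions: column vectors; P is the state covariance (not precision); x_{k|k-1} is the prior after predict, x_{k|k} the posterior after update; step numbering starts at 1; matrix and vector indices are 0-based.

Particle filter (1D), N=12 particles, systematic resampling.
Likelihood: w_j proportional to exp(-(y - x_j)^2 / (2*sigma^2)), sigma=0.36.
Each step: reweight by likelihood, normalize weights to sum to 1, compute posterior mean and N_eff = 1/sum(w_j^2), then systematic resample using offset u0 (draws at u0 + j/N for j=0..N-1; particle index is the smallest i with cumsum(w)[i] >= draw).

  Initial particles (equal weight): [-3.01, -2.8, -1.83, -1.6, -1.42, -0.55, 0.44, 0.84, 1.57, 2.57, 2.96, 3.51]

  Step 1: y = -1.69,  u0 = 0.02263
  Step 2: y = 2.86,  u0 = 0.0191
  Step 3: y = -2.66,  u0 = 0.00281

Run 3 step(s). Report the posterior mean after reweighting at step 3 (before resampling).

step 1: w=[0.0005, 0.0032, 0.3476, 0.3633, 0.2830, 0.0025, 0.0000, 0.0000, 0.0000, 0.0000, 0.0000, 0.0000]  mean=-1.6309  Neff=3.0041  idx=[2, 2, 2, 2, 3, 3, 3, 3, 3, 4, 4, 4]
step 2: w=[0.0000, 0.0000, 0.0000, 0.0000, 0.0008, 0.0008, 0.0008, 0.0008, 0.0008, 0.3321, 0.3321, 0.3321]  mean=-1.4207  Neff=3.0231  idx=[9, 9, 9, 9, 10, 10, 10, 10, 11, 11, 11, 11]
step 3: w=[0.0833, 0.0833, 0.0833, 0.0833, 0.0833, 0.0833, 0.0833, 0.0833, 0.0833, 0.0833, 0.0833, 0.0833]  mean=-1.4200  Neff=12.0000  idx=[0, 1, 2, 3, 4, 5, 6, 7, 8, 9, 10, 11]

post_mean = -1.4200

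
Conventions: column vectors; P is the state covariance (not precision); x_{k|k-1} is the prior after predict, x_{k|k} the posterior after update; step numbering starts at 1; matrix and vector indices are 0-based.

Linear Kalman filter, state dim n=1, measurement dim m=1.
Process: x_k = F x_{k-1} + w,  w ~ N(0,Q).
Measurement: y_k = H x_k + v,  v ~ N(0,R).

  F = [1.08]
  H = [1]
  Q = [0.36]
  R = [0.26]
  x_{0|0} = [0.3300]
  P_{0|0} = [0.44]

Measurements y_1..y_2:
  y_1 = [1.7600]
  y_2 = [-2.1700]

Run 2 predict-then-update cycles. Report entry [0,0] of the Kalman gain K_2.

K[0,0] = 0.6954

step 1: x^-=[0.3564]  P^-=[0.8732]  S=[1.1332]  K=[0.7706]  nu=[1.4036]  x^+=[1.4380]  P^+=[0.2003]
step 2: x^-=[1.5530]  P^-=[0.5937]  S=[0.8537]  K=[0.6954]  nu=[-3.7230]  x^+=[-1.0361]  P^+=[0.1808]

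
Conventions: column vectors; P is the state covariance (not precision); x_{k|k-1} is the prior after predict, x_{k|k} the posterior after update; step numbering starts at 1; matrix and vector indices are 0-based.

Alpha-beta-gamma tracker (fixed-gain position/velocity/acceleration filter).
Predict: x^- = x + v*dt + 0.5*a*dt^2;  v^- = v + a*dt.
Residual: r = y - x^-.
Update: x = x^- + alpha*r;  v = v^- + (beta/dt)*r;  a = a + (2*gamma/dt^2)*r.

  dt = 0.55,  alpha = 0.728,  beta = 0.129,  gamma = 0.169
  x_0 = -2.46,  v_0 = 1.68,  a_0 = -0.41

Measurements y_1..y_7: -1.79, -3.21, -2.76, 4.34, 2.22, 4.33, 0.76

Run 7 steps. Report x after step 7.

step 1: x_pred=-1.5980  r=-0.1920  x^+=-1.7378  v^+=1.4095  a^+=-0.6245
step 2: x_pred=-1.0570  r=-2.1530  x^+=-2.6244  v^+=0.5610  a^+=-3.0302
step 3: x_pred=-2.7741  r=0.0141  x^+=-2.7638  v^+=-1.1023  a^+=-3.0143
step 4: x_pred=-3.8260  r=8.1660  x^+=2.1188  v^+=-0.8448  a^+=6.1100
step 5: x_pred=2.5783  r=-0.3583  x^+=2.3175  v^+=2.4316  a^+=5.7096
step 6: x_pred=4.5184  r=-0.1884  x^+=4.3813  v^+=5.5277  a^+=5.4991
step 7: x_pred=8.2532  r=-7.4932  x^+=2.7982  v^+=6.7947  a^+=-2.8735

x_post = 2.7982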